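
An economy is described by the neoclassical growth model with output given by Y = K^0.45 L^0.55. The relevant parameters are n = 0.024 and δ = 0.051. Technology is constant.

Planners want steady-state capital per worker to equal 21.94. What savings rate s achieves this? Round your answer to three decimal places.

s ≈ 0.410

Steady state requires s·f(k) = (n + δ)·k, i.e. s·k^α = (n + δ)·k.
So s / (n + δ) = (k*)^(1−α) = 21.94^0.55 = 5.4661.
Therefore s = 5.4661 × (n + δ) = 5.4661 × 0.075 = 0.4100.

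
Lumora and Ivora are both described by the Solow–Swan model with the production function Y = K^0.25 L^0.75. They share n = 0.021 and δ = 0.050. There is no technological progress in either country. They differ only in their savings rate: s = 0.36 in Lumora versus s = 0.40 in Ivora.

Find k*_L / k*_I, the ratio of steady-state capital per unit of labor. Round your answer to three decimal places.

k*_L / k*_I ≈ 0.869

Steady-state k* = [s/(n + δ)]^(1/(1−α)), so the ratio is [ (s_L/(n + δ)_L) / (s_I/(n + δ)_I) ]^1.3333.
s_L/(n + δ)_L = 0.36/0.071 = 5.0704; s_I/(n + δ)_I = 0.40/0.071 = 5.6338.
Ratio = (5.0704/5.6338)^1.3333 = 0.9000^1.3333 ≈ 0.8689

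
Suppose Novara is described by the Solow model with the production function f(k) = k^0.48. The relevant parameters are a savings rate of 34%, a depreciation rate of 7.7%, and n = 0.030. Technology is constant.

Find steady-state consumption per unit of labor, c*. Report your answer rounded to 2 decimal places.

Steady state requires s·f(k) = (n + δ)·k, i.e. s·k^α = (n + δ)·k.
Dividing both sides by k: k^(1−α) = s / (n + δ).
k^0.52 = 0.34 / (0.030 + 0.077) = 0.34 / 0.107 = 3.1776
k* = 3.1776^(1/0.52) ≈ 9.2379
y* = (k*)^α = 9.2379^0.48 ≈ 2.9072
c* = (1 − s)·y* = (1 − 0.34) × 2.9072 ≈ 1.9188

c* ≈ 1.92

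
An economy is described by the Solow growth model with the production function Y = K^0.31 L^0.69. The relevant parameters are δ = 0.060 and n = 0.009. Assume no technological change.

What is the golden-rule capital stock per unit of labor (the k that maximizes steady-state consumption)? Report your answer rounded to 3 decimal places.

The golden rule sets f'(k) = n + δ, i.e. α·k^(α−1) = n + δ.
So k^(1−α) = α / (n + δ) = 0.31 / 0.069 = 4.4928.
k_gold = 4.4928^(1/0.69) ≈ 8.8242

k_gold ≈ 8.824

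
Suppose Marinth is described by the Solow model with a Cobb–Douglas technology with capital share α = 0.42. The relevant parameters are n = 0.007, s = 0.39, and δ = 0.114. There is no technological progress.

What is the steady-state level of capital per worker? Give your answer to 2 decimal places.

At the steady state, Δk = 0, so s·k^α = (n + δ)·k.
Dividing both sides by k: k^(1−α) = s / (n + δ).
k^0.58 = 0.39 / (0.007 + 0.114) = 0.39 / 0.121 = 3.2231
k* = 3.2231^(1/0.58) ≈ 7.5220

k* = 7.52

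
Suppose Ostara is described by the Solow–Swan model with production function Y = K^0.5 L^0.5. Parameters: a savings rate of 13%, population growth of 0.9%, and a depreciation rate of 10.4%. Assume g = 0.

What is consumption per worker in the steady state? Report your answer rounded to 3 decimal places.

c* ≈ 1.001

At the steady state, Δk = 0, so s·k^α = (n + δ)·k.
Rearranging, k^(1−α) = s / (n + δ).
k^0.5 = 0.13 / (0.009 + 0.104) = 0.13 / 0.113 = 1.1504
k* = 1.1504^(1/0.5) ≈ 1.3234
y* = (k*)^α = 1.3234^0.5 ≈ 1.1504
c* = (1 − s)·y* = (1 − 0.13) × 1.1504 ≈ 1.0008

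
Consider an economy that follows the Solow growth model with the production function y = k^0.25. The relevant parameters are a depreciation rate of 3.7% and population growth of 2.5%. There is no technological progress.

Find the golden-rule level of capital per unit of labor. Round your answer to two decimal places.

The golden rule sets f'(k) = n + δ, i.e. α·k^(α−1) = n + δ.
So k^(1−α) = α / (n + δ) = 0.25 / 0.062 = 4.0323.
k_gold = 4.0323^(1/0.75) ≈ 6.4181

k_gold ≈ 6.42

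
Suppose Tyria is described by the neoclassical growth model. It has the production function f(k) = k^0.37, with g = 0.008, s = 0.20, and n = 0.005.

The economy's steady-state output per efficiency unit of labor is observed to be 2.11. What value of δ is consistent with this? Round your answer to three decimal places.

Steady state requires s·f(k) = (n + g + δ)·k, i.e. s·k^α = (n + g + δ)·k.
Since y* = [s/(n + g + δ)]^(α/(1−α)), we have s/(n + g + δ) = (y*)^((1−α)/α) = 2.11^1.7027 = 3.5658.
Therefore n + g + δ = s / 3.5658 = 0.20 / 3.5658 = 0.0561, so δ = 0.0561 − 0.013 = 0.0431.

δ ≈ 0.043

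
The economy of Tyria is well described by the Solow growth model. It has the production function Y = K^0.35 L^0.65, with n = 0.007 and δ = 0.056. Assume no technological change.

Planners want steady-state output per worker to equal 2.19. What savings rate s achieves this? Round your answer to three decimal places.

s ≈ 0.270

Steady state requires s·f(k) = (n + δ)·k, i.e. s·k^α = (n + δ)·k.
Since y* = [s/(n + δ)]^(α/(1−α)), we have s/(n + δ) = (y*)^((1−α)/α) = 2.19^1.8571 = 4.2878.
Therefore s = 4.2878 × (n + δ) = 4.2878 × 0.063 = 0.2701.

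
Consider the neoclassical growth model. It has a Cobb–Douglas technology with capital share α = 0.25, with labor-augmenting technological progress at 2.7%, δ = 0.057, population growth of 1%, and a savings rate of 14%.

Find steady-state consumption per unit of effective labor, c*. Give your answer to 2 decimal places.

c* = 0.98

At the steady state, Δk = 0, so s·k^α = (n + g + δ)·k.
Rearranging, k^(1−α) = s / (n + g + δ).
k^0.75 = 0.14 / (0.010 + 0.027 + 0.057) = 0.14 / 0.094 = 1.4894
k* = 1.4894^(1/0.75) ≈ 1.7009
y* = (k*)^α = 1.7009^0.25 ≈ 1.1420
c* = (1 − s)·y* = (1 − 0.14) × 1.1420 ≈ 0.9821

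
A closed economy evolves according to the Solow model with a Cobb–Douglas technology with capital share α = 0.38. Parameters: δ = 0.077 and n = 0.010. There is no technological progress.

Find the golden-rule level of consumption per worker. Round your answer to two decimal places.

c_gold ≈ 1.53

At the golden rule, f'(k) = n + δ, so α·k^(α−1) = n + δ and k_gold = (α/(n + δ))^(1/(1−α)).
k_gold = (0.38/0.087)^(1/0.62) = 4.3678^1.6129 ≈ 10.7815
c_gold = f(k_gold) − (n + δ)·k_gold = 2.4684 − 0.087×10.7815 ≈ 1.5304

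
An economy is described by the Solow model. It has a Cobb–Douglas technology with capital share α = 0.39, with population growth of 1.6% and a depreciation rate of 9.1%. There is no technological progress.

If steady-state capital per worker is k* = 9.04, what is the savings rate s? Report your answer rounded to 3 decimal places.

In steady state, investment equals break-even investment: s·k^α = (n + δ)·k.
So s / (n + δ) = (k*)^(1−α) = 9.04^0.61 = 3.8306.
Therefore s = 3.8306 × (n + δ) = 3.8306 × 0.107 = 0.4099.

s ≈ 0.410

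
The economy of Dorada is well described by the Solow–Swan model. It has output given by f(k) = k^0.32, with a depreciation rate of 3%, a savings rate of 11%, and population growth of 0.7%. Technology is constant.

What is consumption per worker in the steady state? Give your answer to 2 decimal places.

c* ≈ 1.49

In steady state, investment equals break-even investment: s·k^α = (n + δ)·k.
Dividing both sides by k: k^(1−α) = s / (n + δ).
k^0.68 = 0.11 / (0.007 + 0.030) = 0.11 / 0.037 = 2.9730
k* = 2.9730^(1/0.68) ≈ 4.9645
y* = (k*)^α = 4.9645^0.32 ≈ 1.6699
c* = (1 − s)·y* = (1 − 0.11) × 1.6699 ≈ 1.4862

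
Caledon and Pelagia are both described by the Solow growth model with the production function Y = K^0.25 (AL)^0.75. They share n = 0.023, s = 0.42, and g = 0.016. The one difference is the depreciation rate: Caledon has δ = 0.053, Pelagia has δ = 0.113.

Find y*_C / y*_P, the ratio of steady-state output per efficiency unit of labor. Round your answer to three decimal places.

ratio ≈ 1.182

Steady-state y* = [s/(n + g + δ)]^(α/(1−α)), so the ratio is [ (s_C/(n + g + δ)_C) / (s_P/(n + g + δ)_P) ]^0.3333.
s_C/(n + g + δ)_C = 0.42/0.092 = 4.5652; s_P/(n + g + δ)_P = 0.42/0.152 = 2.7632.
Ratio = (4.5652/2.7632)^0.3333 = 1.6521^0.3333 ≈ 1.1821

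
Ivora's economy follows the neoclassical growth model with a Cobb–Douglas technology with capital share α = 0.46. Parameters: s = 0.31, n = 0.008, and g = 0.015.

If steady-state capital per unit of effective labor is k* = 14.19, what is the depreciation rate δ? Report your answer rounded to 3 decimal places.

In steady state, investment equals break-even investment: s·k^α = (n + g + δ)·k.
So s / (n + g + δ) = (k*)^(1−α) = 14.19^0.54 = 4.1886.
Therefore n + g + δ = s / 4.1886 = 0.31 / 4.1886 = 0.0740, so δ = 0.0740 − 0.023 = 0.0510.

δ ≈ 0.051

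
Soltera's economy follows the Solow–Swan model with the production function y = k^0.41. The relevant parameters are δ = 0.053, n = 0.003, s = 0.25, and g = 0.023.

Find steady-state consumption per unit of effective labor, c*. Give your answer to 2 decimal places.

Steady state requires s·f(k) = (n + g + δ)·k, i.e. s·k^α = (n + g + δ)·k.
Rearranging, k^(1−α) = s / (n + g + δ).
k^0.59 = 0.25 / (0.003 + 0.023 + 0.053) = 0.25 / 0.079 = 3.1646
k* = 3.1646^(1/0.59) ≈ 7.0469
y* = (k*)^α = 7.0469^0.41 ≈ 2.2268
c* = (1 − s)·y* = (1 − 0.25) × 2.2268 ≈ 1.6701

c* = 1.67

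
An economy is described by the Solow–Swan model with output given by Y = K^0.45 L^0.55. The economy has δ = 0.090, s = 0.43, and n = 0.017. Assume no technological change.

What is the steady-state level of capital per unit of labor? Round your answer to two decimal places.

k* = 12.54

Steady state requires s·f(k) = (n + δ)·k, i.e. s·k^α = (n + δ)·k.
Dividing both sides by k: k^(1−α) = s / (n + δ).
k^0.55 = 0.43 / (0.017 + 0.090) = 0.43 / 0.107 = 4.0187
k* = 4.0187^(1/0.55) ≈ 12.5412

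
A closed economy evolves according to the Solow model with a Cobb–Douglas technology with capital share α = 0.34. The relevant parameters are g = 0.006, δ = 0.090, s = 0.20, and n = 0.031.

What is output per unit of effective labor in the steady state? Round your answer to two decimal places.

y* ≈ 1.26

At the steady state, Δk = 0, so s·k^α = (n + g + δ)·k.
Dividing both sides by k: k^(1−α) = s / (n + g + δ).
k^0.66 = 0.20 / (0.031 + 0.006 + 0.090) = 0.20 / 0.127 = 1.5748
k* = 1.5748^(1/0.66) ≈ 1.9899
y* = (k*)^α = 1.9899^0.34 ≈ 1.2636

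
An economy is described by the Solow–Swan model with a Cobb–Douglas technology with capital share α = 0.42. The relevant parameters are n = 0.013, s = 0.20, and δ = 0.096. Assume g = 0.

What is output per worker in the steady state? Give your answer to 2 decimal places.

At the steady state, Δk = 0, so s·k^α = (n + δ)·k.
Dividing both sides by k: k^(1−α) = s / (n + δ).
k^0.58 = 0.20 / (0.013 + 0.096) = 0.20 / 0.109 = 1.8349
k* = 1.8349^(1/0.58) ≈ 2.8478
y* = (k*)^α = 2.8478^0.42 ≈ 1.5520

y* ≈ 1.55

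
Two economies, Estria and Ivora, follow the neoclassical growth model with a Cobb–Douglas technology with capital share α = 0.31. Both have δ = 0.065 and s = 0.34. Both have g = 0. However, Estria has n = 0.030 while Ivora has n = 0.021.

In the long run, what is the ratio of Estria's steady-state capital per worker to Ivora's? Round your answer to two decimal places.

ratio ≈ 0.87

Steady-state k* = [s/(n + δ)]^(1/(1−α)), so the ratio is [ (s_E/(n + δ)_E) / (s_I/(n + δ)_I) ]^1.4493.
s_E/(n + δ)_E = 0.34/0.095 = 3.5789; s_I/(n + δ)_I = 0.34/0.086 = 3.9535.
Ratio = (3.5789/3.9535)^1.4493 = 0.9052^1.4493 ≈ 0.8656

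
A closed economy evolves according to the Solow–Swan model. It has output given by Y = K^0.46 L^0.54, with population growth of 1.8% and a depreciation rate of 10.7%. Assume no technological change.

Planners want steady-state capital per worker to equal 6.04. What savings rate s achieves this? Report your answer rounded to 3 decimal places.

At the steady state, Δk = 0, so s·k^α = (n + δ)·k.
So s / (n + δ) = (k*)^(1−α) = 6.04^0.54 = 2.6409.
Therefore s = 2.6409 × (n + δ) = 2.6409 × 0.125 = 0.3301.

s ≈ 0.330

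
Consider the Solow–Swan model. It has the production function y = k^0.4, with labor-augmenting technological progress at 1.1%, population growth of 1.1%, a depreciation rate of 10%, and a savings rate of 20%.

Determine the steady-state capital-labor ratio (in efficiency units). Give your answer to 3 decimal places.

k* ≈ 2.279

At the steady state, Δk = 0, so s·k^α = (n + g + δ)·k.
Dividing both sides by k: k^(1−α) = s / (n + g + δ).
k^0.6 = 0.20 / (0.011 + 0.011 + 0.100) = 0.20 / 0.122 = 1.6393
k* = 1.6393^(1/0.6) ≈ 2.2791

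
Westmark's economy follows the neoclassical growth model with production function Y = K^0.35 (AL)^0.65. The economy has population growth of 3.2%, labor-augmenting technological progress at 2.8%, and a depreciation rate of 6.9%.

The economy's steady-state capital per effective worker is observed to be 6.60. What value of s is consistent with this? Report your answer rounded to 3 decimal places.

s ≈ 0.440

In steady state, investment equals break-even investment: s·k^α = (n + g + δ)·k.
So s / (n + g + δ) = (k*)^(1−α) = 6.60^0.65 = 3.4096.
Therefore s = 3.4096 × (n + g + δ) = 3.4096 × 0.129 = 0.4398.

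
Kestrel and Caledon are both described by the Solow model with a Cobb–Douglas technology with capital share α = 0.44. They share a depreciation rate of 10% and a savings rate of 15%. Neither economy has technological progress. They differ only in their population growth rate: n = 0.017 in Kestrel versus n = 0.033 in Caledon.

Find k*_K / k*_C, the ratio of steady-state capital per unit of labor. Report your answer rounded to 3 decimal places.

ratio ≈ 1.257

Steady-state k* = [s/(n + δ)]^(1/(1−α)), so the ratio is [ (s_K/(n + δ)_K) / (s_C/(n + δ)_C) ]^1.7857.
s_K/(n + δ)_K = 0.15/0.117 = 1.2821; s_C/(n + δ)_C = 0.15/0.133 = 1.1278.
Ratio = (1.2821/1.1278)^1.7857 = 1.1368^1.7857 ≈ 1.2573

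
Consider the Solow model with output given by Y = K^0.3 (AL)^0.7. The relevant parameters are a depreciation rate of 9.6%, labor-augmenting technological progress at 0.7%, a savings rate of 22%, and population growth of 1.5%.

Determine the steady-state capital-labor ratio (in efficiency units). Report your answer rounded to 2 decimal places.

In steady state, investment equals break-even investment: s·k^α = (n + g + δ)·k.
Dividing both sides by k: k^(1−α) = s / (n + g + δ).
k^0.7 = 0.22 / (0.015 + 0.007 + 0.096) = 0.22 / 0.118 = 1.8644
k* = 1.8644^(1/0.7) ≈ 2.4349

k* ≈ 2.43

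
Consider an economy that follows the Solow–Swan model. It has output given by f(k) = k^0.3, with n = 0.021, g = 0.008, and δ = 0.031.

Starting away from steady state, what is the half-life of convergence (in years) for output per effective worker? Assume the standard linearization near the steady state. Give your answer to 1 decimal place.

half-life ≈ 16.5 years

Near the steady state the convergence rate is λ = (1 − α)(n + g + δ).
λ = (1 − 0.3) × 0.060 = 0.7 × 0.060 = 0.0420
Half-life = ln 2 / λ = 0.6931 / 0.0420 ≈ 16.50 years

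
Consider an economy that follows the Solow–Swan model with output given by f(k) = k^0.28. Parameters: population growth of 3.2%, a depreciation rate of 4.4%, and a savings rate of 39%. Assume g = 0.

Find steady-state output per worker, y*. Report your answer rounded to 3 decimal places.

In steady state, investment equals break-even investment: s·k^α = (n + δ)·k.
Dividing both sides by k: k^(1−α) = s / (n + δ).
k^0.72 = 0.39 / (0.032 + 0.044) = 0.39 / 0.076 = 5.1316
k* = 5.1316^(1/0.72) ≈ 9.6931
y* = (k*)^α = 9.6931^0.28 ≈ 1.8889

y* = 1.889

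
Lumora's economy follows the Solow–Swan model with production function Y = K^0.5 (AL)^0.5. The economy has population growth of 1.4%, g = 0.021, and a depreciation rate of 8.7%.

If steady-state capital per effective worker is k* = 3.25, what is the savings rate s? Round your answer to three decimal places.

Steady state requires s·f(k) = (n + g + δ)·k, i.e. s·k^α = (n + g + δ)·k.
So s / (n + g + δ) = (k*)^(1−α) = 3.25^0.5 = 1.8028.
Therefore s = 1.8028 × (n + g + δ) = 1.8028 × 0.122 = 0.2199.

s ≈ 0.220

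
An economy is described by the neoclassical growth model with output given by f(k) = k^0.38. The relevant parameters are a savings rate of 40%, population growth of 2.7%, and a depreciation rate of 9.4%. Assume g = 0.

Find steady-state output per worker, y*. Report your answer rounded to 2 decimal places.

y* = 2.08

At the steady state, Δk = 0, so s·k^α = (n + δ)·k.
Rearranging, k^(1−α) = s / (n + δ).
k^0.62 = 0.40 / (0.027 + 0.094) = 0.40 / 0.121 = 3.3058
k* = 3.3058^(1/0.62) ≈ 6.8793
y* = (k*)^α = 6.8793^0.38 ≈ 2.0810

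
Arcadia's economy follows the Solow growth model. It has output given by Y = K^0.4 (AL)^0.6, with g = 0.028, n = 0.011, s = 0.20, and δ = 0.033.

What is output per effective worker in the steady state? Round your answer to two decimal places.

y* = 1.98

At the steady state, Δk = 0, so s·k^α = (n + g + δ)·k.
Dividing both sides by k: k^(1−α) = s / (n + g + δ).
k^0.6 = 0.20 / (0.011 + 0.028 + 0.033) = 0.20 / 0.072 = 2.7778
k* = 2.7778^(1/0.6) ≈ 5.4891
y* = (k*)^α = 5.4891^0.4 ≈ 1.9761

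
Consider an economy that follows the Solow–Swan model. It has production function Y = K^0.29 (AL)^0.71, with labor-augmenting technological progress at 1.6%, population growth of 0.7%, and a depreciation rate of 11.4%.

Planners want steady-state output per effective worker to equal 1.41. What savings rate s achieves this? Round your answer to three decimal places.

At the steady state, Δk = 0, so s·k^α = (n + g + δ)·k.
Since y* = [s/(n + g + δ)]^(α/(1−α)), we have s/(n + g + δ) = (y*)^((1−α)/α) = 1.41^2.4483 = 2.3192.
Therefore s = 2.3192 × (n + g + δ) = 2.3192 × 0.137 = 0.3177.

s ≈ 0.318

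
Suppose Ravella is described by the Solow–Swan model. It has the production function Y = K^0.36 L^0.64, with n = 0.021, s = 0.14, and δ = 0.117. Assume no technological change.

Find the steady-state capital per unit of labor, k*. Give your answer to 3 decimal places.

k* = 1.023

In steady state, investment equals break-even investment: s·k^α = (n + δ)·k.
Rearranging, k^(1−α) = s / (n + δ).
k^0.64 = 0.14 / (0.021 + 0.117) = 0.14 / 0.138 = 1.0145
k* = 1.0145^(1/0.64) ≈ 1.0227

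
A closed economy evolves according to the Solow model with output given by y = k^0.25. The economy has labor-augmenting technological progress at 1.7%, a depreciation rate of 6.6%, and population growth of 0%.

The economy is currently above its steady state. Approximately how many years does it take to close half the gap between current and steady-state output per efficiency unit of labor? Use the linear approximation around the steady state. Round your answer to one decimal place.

about 11.1 years

Near the steady state the convergence rate is λ = (1 − α)(n + g + δ).
λ = (1 − 0.25) × 0.083 = 0.75 × 0.083 = 0.06225
Half-life = ln 2 / λ = 0.6931 / 0.06225 ≈ 11.13 years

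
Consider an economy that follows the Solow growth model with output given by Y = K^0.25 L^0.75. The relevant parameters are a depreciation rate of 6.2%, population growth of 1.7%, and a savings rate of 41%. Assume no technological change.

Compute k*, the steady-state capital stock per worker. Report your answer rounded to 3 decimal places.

At the steady state, Δk = 0, so s·k^α = (n + δ)·k.
Dividing both sides by k: k^(1−α) = s / (n + δ).
k^0.75 = 0.41 / (0.017 + 0.062) = 0.41 / 0.079 = 5.1899
k* = 5.1899^(1/0.75) ≈ 8.9856

k* = 8.986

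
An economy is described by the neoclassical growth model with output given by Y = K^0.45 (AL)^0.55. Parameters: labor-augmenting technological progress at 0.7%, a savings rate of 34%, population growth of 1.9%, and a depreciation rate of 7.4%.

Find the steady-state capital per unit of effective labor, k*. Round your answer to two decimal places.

k* ≈ 9.25

Steady state requires s·f(k) = (n + g + δ)·k, i.e. s·k^α = (n + g + δ)·k.
Rearranging, k^(1−α) = s / (n + g + δ).
k^0.55 = 0.34 / (0.019 + 0.007 + 0.074) = 0.34 / 0.100 = 3.4000
k* = 3.4000^(1/0.55) ≈ 9.2539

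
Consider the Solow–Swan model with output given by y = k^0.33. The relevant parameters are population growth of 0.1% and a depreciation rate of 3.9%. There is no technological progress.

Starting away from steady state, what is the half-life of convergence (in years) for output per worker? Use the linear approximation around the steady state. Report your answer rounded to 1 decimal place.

t_½ ≈ 25.9 years

Near the steady state the convergence rate is λ = (1 − α)(n + δ).
λ = (1 − 0.33) × 0.040 = 0.67 × 0.040 = 0.0268
Half-life = ln 2 / λ = 0.6931 / 0.0268 ≈ 25.86 years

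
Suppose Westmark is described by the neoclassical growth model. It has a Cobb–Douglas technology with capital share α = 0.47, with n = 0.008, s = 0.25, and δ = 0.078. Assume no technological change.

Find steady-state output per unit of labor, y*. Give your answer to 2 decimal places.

y* ≈ 2.58

Steady state requires s·f(k) = (n + δ)·k, i.e. s·k^α = (n + δ)·k.
Dividing both sides by k: k^(1−α) = s / (n + δ).
k^0.53 = 0.25 / (0.008 + 0.078) = 0.25 / 0.086 = 2.9070
k* = 2.9070^(1/0.53) ≈ 7.4890
y* = (k*)^α = 7.4890^0.47 ≈ 2.5762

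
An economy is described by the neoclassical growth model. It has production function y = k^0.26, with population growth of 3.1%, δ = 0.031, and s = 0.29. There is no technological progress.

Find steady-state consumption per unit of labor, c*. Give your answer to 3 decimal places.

Steady state requires s·f(k) = (n + δ)·k, i.e. s·k^α = (n + δ)·k.
Rearranging, k^(1−α) = s / (n + δ).
k^0.74 = 0.29 / (0.031 + 0.031) = 0.29 / 0.062 = 4.6774
k* = 4.6774^(1/0.74) ≈ 8.0429
y* = (k*)^α = 8.0429^0.26 ≈ 1.7195
c* = (1 − s)·y* = (1 − 0.29) × 1.7195 ≈ 1.2208

c* = 1.221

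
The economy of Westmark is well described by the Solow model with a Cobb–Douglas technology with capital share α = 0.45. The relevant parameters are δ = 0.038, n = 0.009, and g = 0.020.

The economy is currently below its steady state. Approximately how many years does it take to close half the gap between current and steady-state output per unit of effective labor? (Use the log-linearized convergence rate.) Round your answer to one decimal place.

Near the steady state the convergence rate is λ = (1 − α)(n + g + δ).
λ = (1 − 0.45) × 0.067 = 0.55 × 0.067 = 0.03685
Half-life = ln 2 / λ = 0.6931 / 0.03685 ≈ 18.81 years

t_½ ≈ 18.8 years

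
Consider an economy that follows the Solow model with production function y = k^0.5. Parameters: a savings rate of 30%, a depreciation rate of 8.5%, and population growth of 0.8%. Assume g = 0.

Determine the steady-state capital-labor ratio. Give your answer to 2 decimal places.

At the steady state, Δk = 0, so s·k^α = (n + δ)·k.
Rearranging, k^(1−α) = s / (n + δ).
k^0.5 = 0.30 / (0.008 + 0.085) = 0.30 / 0.093 = 3.2258
k* = 3.2258^(1/0.5) ≈ 10.4058

k* = 10.41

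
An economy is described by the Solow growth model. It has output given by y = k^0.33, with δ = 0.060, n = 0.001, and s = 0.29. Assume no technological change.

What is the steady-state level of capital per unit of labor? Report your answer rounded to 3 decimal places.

k* ≈ 10.246

At the steady state, Δk = 0, so s·k^α = (n + δ)·k.
Dividing both sides by k: k^(1−α) = s / (n + δ).
k^0.67 = 0.29 / (0.001 + 0.060) = 0.29 / 0.061 = 4.7541
k* = 4.7541^(1/0.67) ≈ 10.2459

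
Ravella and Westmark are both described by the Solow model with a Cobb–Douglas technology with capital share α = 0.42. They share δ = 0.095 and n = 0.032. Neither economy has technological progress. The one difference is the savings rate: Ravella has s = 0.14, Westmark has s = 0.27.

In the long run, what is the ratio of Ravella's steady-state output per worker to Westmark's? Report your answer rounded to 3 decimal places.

Steady-state y* = [s/(n + δ)]^(α/(1−α)), so the ratio is [ (s_R/(n + δ)_R) / (s_W/(n + δ)_W) ]^0.7241.
s_R/(n + δ)_R = 0.14/0.127 = 1.1024; s_W/(n + δ)_W = 0.27/0.127 = 2.1260.
Ratio = (1.1024/2.1260)^0.7241 = 0.5185^0.7241 ≈ 0.6215

y*_R / y*_W ≈ 0.622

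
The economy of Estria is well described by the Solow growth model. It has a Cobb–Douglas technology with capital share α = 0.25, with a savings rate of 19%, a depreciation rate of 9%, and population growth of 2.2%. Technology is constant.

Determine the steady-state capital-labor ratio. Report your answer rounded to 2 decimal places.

Steady state requires s·f(k) = (n + δ)·k, i.e. s·k^α = (n + δ)·k.
Rearranging, k^(1−α) = s / (n + δ).
k^0.75 = 0.19 / (0.022 + 0.090) = 0.19 / 0.112 = 1.6964
k* = 1.6964^(1/0.75) ≈ 2.0232

k* ≈ 2.02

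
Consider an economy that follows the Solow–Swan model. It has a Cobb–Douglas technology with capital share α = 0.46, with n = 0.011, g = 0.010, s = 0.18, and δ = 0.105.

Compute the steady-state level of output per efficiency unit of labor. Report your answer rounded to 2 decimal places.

At the steady state, Δk = 0, so s·k^α = (n + g + δ)·k.
Rearranging, k^(1−α) = s / (n + g + δ).
k^0.54 = 0.18 / (0.011 + 0.010 + 0.105) = 0.18 / 0.126 = 1.4286
k* = 1.4286^(1/0.54) ≈ 1.9358
y* = (k*)^α = 1.9358^0.46 ≈ 1.3551

y* ≈ 1.36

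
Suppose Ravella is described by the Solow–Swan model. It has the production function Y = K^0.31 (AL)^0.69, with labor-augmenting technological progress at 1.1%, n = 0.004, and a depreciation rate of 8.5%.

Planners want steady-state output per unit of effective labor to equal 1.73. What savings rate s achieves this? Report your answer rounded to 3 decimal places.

s ≈ 0.339

At the steady state, Δk = 0, so s·k^α = (n + g + δ)·k.
Since y* = [s/(n + g + δ)]^(α/(1−α)), we have s/(n + g + δ) = (y*)^((1−α)/α) = 1.73^2.2258 = 3.3872.
Therefore s = 3.3872 × (n + g + δ) = 3.3872 × 0.100 = 0.3387.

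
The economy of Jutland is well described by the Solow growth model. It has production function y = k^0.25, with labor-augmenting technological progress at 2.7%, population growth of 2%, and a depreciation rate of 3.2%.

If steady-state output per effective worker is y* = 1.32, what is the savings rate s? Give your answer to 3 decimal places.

At the steady state, Δk = 0, so s·k^α = (n + g + δ)·k.
Since y* = [s/(n + g + δ)]^(α/(1−α)), we have s/(n + g + δ) = (y*)^((1−α)/α) = 1.32^3 = 2.3000.
Therefore s = 2.3000 × (n + g + δ) = 2.3000 × 0.079 = 0.1817.

s ≈ 0.182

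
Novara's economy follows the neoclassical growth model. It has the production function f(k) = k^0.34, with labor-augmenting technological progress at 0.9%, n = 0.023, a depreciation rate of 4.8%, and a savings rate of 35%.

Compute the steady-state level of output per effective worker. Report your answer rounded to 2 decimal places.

Steady state requires s·f(k) = (n + g + δ)·k, i.e. s·k^α = (n + g + δ)·k.
Dividing both sides by k: k^(1−α) = s / (n + g + δ).
k^0.66 = 0.35 / (0.023 + 0.009 + 0.048) = 0.35 / 0.080 = 4.3750
k* = 4.3750^(1/0.66) ≈ 9.3579
y* = (k*)^α = 9.3579^0.34 ≈ 2.1390

y* ≈ 2.14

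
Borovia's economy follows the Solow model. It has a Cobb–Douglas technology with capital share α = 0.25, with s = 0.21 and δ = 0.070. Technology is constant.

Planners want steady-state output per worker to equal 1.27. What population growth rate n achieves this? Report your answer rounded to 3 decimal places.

At the steady state, Δk = 0, so s·k^α = (n + δ)·k.
Since y* = [s/(n + δ)]^(α/(1−α)), we have s/(n + δ) = (y*)^((1−α)/α) = 1.27^3 = 2.0484.
Therefore n + δ = s / 2.0484 = 0.21 / 2.0484 = 0.1025, so n = 0.1025 − 0.070 = 0.0325.

n ≈ 0.033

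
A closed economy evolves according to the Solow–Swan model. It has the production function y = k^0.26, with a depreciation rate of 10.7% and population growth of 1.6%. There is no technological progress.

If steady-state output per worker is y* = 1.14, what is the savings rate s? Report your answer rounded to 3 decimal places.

s ≈ 0.179

In steady state, investment equals break-even investment: s·k^α = (n + δ)·k.
Since y* = [s/(n + δ)]^(α/(1−α)), we have s/(n + δ) = (y*)^((1−α)/α) = 1.14^2.8462 = 1.4520.
Therefore s = 1.4520 × (n + δ) = 1.4520 × 0.123 = 0.1786.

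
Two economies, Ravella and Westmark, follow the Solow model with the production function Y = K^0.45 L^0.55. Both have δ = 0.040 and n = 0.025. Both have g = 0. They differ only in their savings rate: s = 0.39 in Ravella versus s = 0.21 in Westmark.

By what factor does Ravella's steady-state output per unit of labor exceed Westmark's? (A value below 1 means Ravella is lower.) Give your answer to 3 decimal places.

ratio ≈ 1.659

Steady-state y* = [s/(n + δ)]^(α/(1−α)), so the ratio is [ (s_R/(n + δ)_R) / (s_W/(n + δ)_W) ]^0.8182.
s_R/(n + δ)_R = 0.39/0.065 = 6.0000; s_W/(n + δ)_W = 0.21/0.065 = 3.2308.
Ratio = (6.0000/3.2308)^0.8182 = 1.8571^0.8182 ≈ 1.6594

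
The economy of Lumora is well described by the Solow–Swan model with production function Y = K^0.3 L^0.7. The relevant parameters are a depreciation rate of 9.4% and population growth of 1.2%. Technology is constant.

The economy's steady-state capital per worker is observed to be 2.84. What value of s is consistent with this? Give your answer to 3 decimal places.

s ≈ 0.220

At the steady state, Δk = 0, so s·k^α = (n + δ)·k.
So s / (n + δ) = (k*)^(1−α) = 2.84^0.7 = 2.0765.
Therefore s = 2.0765 × (n + δ) = 2.0765 × 0.106 = 0.2201.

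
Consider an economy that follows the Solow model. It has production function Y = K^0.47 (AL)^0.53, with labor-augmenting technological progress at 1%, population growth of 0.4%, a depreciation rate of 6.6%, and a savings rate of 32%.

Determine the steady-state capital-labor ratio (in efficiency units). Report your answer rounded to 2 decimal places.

In steady state, investment equals break-even investment: s·k^α = (n + g + δ)·k.
Dividing both sides by k: k^(1−α) = s / (n + g + δ).
k^0.53 = 0.32 / (0.004 + 0.010 + 0.066) = 0.32 / 0.080 = 4.0000
k* = 4.0000^(1/0.53) ≈ 13.6761

k* = 13.68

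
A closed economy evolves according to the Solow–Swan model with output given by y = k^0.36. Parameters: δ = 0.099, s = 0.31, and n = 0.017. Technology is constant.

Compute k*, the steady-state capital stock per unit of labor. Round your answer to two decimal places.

k* ≈ 4.65

In steady state, investment equals break-even investment: s·k^α = (n + δ)·k.
Dividing both sides by k: k^(1−α) = s / (n + δ).
k^0.64 = 0.31 / (0.017 + 0.099) = 0.31 / 0.116 = 2.6724
k* = 2.6724^(1/0.64) ≈ 4.6455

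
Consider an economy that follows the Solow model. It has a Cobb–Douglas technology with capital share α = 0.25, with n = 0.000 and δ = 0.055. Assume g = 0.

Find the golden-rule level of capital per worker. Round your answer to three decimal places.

The golden rule sets f'(k) = n + δ, i.e. α·k^(α−1) = n + δ.
So k^(1−α) = α / (n + δ) = 0.25 / 0.055 = 4.5455.
k_gold = 4.5455^(1/0.75) ≈ 7.5297

k_gold ≈ 7.530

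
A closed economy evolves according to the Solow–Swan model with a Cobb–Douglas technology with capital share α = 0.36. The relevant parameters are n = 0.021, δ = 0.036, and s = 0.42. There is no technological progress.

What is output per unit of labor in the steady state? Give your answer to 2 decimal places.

y* = 3.08

In steady state, investment equals break-even investment: s·k^α = (n + δ)·k.
Dividing both sides by k: k^(1−α) = s / (n + δ).
k^0.64 = 0.42 / (0.021 + 0.036) = 0.42 / 0.057 = 7.3684
k* = 7.3684^(1/0.64) ≈ 22.6606
y* = (k*)^α = 22.6606^0.36 ≈ 3.0754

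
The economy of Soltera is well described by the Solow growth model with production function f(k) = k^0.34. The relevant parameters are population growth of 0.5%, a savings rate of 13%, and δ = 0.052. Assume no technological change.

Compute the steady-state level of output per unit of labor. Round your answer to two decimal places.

In steady state, investment equals break-even investment: s·k^α = (n + δ)·k.
Dividing both sides by k: k^(1−α) = s / (n + δ).
k^0.66 = 0.13 / (0.005 + 0.052) = 0.13 / 0.057 = 2.2807
k* = 2.2807^(1/0.66) ≈ 3.4876
y* = (k*)^α = 3.4876^0.34 ≈ 1.5292

y* ≈ 1.53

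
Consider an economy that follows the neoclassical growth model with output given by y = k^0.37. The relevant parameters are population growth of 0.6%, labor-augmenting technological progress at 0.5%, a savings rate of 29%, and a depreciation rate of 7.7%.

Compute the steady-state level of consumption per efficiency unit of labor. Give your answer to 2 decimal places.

At the steady state, Δk = 0, so s·k^α = (n + g + δ)·k.
Rearranging, k^(1−α) = s / (n + g + δ).
k^0.63 = 0.29 / (0.006 + 0.005 + 0.077) = 0.29 / 0.088 = 3.2955
k* = 3.2955^(1/0.63) ≈ 6.6389
y* = (k*)^α = 6.6389^0.37 ≈ 2.0145
c* = (1 − s)·y* = (1 − 0.29) × 2.0145 ≈ 1.4303

c* ≈ 1.43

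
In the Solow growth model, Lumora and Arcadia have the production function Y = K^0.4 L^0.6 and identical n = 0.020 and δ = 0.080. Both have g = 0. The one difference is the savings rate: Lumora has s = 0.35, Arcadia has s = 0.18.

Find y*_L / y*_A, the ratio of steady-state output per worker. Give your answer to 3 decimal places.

Steady-state y* = [s/(n + δ)]^(α/(1−α)), so the ratio is [ (s_L/(n + δ)_L) / (s_A/(n + δ)_A) ]^0.6667.
s_L/(n + δ)_L = 0.35/0.100 = 3.5000; s_A/(n + δ)_A = 0.18/0.100 = 1.8000.
Ratio = (3.5000/1.8000)^0.6667 = 1.9444^0.6667 ≈ 1.5579

ratio ≈ 1.558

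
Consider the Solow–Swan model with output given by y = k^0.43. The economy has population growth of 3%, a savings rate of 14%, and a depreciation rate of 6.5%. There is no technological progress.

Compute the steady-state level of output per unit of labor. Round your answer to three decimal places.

In steady state, investment equals break-even investment: s·k^α = (n + δ)·k.
Dividing both sides by k: k^(1−α) = s / (n + δ).
k^0.57 = 0.14 / (0.030 + 0.065) = 0.14 / 0.095 = 1.4737
k* = 1.4737^(1/0.57) ≈ 1.9745
y* = (k*)^α = 1.9745^0.43 ≈ 1.3398

y* ≈ 1.340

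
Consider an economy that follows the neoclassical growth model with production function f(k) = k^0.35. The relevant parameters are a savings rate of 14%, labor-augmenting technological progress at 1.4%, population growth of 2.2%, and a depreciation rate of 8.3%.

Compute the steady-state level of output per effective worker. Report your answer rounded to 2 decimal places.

y* = 1.09

At the steady state, Δk = 0, so s·k^α = (n + g + δ)·k.
Dividing both sides by k: k^(1−α) = s / (n + g + δ).
k^0.65 = 0.14 / (0.022 + 0.014 + 0.083) = 0.14 / 0.119 = 1.1765
k* = 1.1765^(1/0.65) ≈ 1.2841
y* = (k*)^α = 1.2841^0.35 ≈ 1.0915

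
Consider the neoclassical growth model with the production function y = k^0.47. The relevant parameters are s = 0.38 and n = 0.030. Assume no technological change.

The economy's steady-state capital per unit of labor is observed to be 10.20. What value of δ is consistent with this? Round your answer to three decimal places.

δ ≈ 0.081

Steady state requires s·f(k) = (n + δ)·k, i.e. s·k^α = (n + δ)·k.
So s / (n + δ) = (k*)^(1−α) = 10.20^0.53 = 3.4242.
Therefore n + δ = s / 3.4242 = 0.38 / 3.4242 = 0.1110, so δ = 0.1110 − 0.030 = 0.0810.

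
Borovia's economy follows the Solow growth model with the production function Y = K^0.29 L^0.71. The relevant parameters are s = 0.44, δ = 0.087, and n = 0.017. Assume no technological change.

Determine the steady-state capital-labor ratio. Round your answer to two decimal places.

In steady state, investment equals break-even investment: s·k^α = (n + δ)·k.
Dividing both sides by k: k^(1−α) = s / (n + δ).
k^0.71 = 0.44 / (0.017 + 0.087) = 0.44 / 0.104 = 4.2308
k* = 4.2308^(1/0.71) ≈ 7.6258

k* = 7.63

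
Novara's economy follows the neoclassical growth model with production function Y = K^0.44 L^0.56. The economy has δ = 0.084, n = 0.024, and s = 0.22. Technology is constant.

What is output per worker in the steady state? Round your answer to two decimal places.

y* = 1.75

At the steady state, Δk = 0, so s·k^α = (n + δ)·k.
Dividing both sides by k: k^(1−α) = s / (n + δ).
k^0.56 = 0.22 / (0.024 + 0.084) = 0.22 / 0.108 = 2.0370
k* = 2.0370^(1/0.56) ≈ 3.5626
y* = (k*)^α = 3.5626^0.44 ≈ 1.7490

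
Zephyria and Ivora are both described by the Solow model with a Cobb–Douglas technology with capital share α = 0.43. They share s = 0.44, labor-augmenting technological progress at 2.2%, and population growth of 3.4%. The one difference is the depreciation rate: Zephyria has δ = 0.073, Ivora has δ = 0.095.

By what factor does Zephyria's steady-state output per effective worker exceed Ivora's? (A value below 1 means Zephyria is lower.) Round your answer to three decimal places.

ratio ≈ 1.126

Steady-state y* = [s/(n + g + δ)]^(α/(1−α)), so the ratio is [ (s_Z/(n + g + δ)_Z) / (s_I/(n + g + δ)_I) ]^0.7544.
s_Z/(n + g + δ)_Z = 0.44/0.129 = 3.4109; s_I/(n + g + δ)_I = 0.44/0.151 = 2.9139.
Ratio = (3.4109/2.9139)^0.7544 = 1.1706^0.7544 ≈ 1.1262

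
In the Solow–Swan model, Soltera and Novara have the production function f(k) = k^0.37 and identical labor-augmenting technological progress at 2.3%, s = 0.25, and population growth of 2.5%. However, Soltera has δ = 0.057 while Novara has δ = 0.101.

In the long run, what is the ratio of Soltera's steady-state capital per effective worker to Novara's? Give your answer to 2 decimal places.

k*_S / k*_N ≈ 1.74

Steady-state k* = [s/(n + g + δ)]^(1/(1−α)), so the ratio is [ (s_S/(n + g + δ)_S) / (s_N/(n + g + δ)_N) ]^1.5873.
s_S/(n + g + δ)_S = 0.25/0.105 = 2.3810; s_N/(n + g + δ)_N = 0.25/0.149 = 1.6779.
Ratio = (2.3810/1.6779)^1.5873 = 1.4190^1.5873 ≈ 1.7428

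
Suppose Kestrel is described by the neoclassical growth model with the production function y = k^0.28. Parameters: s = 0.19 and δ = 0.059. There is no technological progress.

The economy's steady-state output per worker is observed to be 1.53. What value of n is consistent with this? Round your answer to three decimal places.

n ≈ 0.005

At the steady state, Δk = 0, so s·k^α = (n + δ)·k.
Since y* = [s/(n + δ)]^(α/(1−α)), we have s/(n + δ) = (y*)^((1−α)/α) = 1.53^2.5714 = 2.9848.
Therefore n + δ = s / 2.9848 = 0.19 / 2.9848 = 0.0637, so n = 0.0637 − 0.059 = 0.0047.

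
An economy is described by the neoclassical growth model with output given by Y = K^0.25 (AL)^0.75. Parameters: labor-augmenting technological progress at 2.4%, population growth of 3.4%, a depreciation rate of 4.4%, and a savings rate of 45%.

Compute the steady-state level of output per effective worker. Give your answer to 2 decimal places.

Steady state requires s·f(k) = (n + g + δ)·k, i.e. s·k^α = (n + g + δ)·k.
Rearranging, k^(1−α) = s / (n + g + δ).
k^0.75 = 0.45 / (0.034 + 0.024 + 0.044) = 0.45 / 0.102 = 4.4118
k* = 4.4118^(1/0.75) ≈ 7.2358
y* = (k*)^α = 7.2358^0.25 ≈ 1.6401

y* ≈ 1.64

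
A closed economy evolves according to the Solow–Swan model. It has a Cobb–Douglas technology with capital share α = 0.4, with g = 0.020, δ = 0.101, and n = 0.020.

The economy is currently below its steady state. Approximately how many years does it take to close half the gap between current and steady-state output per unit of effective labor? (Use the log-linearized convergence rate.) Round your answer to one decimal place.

half-life ≈ 8.2 years

Near the steady state the convergence rate is λ = (1 − α)(n + g + δ).
λ = (1 − 0.4) × 0.141 = 0.6 × 0.141 = 0.0846
Half-life = ln 2 / λ = 0.6931 / 0.0846 ≈ 8.19 years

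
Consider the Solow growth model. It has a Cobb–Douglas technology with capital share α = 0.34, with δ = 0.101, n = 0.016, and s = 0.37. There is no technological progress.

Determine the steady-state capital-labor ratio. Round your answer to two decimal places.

k* ≈ 5.72

Steady state requires s·f(k) = (n + δ)·k, i.e. s·k^α = (n + δ)·k.
Rearranging, k^(1−α) = s / (n + δ).
k^0.66 = 0.37 / (0.016 + 0.101) = 0.37 / 0.117 = 3.1624
k* = 3.1624^(1/0.66) ≈ 5.7227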